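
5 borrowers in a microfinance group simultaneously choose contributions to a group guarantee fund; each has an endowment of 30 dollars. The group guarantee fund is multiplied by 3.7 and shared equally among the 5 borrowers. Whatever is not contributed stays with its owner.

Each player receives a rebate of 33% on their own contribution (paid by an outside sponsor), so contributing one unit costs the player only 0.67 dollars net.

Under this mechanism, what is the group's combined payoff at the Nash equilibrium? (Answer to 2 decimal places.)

604.50 dollars

With the mechanism, a contributed unit returns (3.7/5) / 0.67 = 1.1045 per unit of net cost to the contributor — now above 1 — so contributing fully is weakly dominant for every player.
At the Nash equilibrium everyone contributes 30. Group total payoff = 5 × (30 × 0.33 + 3.7 × 30) = 604.50.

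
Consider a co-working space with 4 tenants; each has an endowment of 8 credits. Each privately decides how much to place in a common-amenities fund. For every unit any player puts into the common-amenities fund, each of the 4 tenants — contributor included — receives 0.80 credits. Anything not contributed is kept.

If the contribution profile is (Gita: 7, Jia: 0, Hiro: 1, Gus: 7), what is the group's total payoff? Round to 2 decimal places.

65.00 credits

Total contributed: 7 + 0 + 1 + 7 = 15; total kept: 4 × 8 − 15 = 17.
The common-amenities fund pays out 0.80 × 4 × 15 = 48.00 in aggregate.
Group total = 17 + 48.00 = 65.00.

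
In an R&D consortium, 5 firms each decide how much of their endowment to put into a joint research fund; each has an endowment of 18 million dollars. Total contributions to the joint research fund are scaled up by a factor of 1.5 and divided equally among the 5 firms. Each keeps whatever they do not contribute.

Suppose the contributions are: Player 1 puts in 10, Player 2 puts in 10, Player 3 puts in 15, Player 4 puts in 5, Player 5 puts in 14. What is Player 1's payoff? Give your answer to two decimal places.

24.20 million dollars

Total contributed: 10 + 10 + 15 + 5 + 14 = 54.
Each receives 1.5 × 54 / 5 = 16.20 from the joint research fund.
Player 1 keeps 18 − 10 = 8, so Player 1's payoff is 8 + 16.20 = 24.20.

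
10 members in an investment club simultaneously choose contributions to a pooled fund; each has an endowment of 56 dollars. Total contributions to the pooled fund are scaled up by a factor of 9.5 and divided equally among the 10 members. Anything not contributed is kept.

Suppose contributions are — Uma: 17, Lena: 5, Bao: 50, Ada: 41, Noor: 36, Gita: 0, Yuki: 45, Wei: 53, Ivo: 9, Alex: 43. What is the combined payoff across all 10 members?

3101.50 dollars

Total contributed: 17 + 5 + 50 + 41 + 36 + 0 + 45 + 53 + 9 + 43 = 299; total kept: 10 × 56 − 299 = 261.
The pooled fund pays out 9.5 × 299 = 2840.50 in aggregate.
Group total = 261 + 2840.50 = 3101.50.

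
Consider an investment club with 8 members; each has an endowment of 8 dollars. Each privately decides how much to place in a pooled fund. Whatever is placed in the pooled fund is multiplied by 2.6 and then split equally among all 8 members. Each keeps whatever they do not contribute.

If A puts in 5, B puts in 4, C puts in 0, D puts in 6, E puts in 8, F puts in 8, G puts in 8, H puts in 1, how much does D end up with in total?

15.00 dollars

Total contributed: 5 + 4 + 0 + 6 + 8 + 8 + 8 + 1 = 40.
Each receives 2.6 × 40 / 8 = 13.00 from the pooled fund.
D keeps 8 − 6 = 2, so D's payoff is 2 + 13.00 = 15.00.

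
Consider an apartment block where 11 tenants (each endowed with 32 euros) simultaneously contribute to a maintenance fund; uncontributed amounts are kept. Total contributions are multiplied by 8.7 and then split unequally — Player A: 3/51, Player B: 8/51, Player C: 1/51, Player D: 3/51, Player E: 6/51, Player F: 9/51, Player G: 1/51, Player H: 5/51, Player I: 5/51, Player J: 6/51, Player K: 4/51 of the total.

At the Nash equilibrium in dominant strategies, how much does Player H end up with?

Player j's private return per contributed unit is 8.7 × (j's share). Contributing is weakly dominant for j when that share is at least 1/8.7 = 0.1149, and contributing 0 is dominant otherwise.
Player B, Player E, Player F and Player J clear that bar, contributing 32 each; the remaining 7 contribute 0. Total contributed: 128.
Player H keeps 32 and receives 8.7 × 128 × 5/51 = 109.18 from the maintenance fund, for a payoff of 141.18.

141.18 euros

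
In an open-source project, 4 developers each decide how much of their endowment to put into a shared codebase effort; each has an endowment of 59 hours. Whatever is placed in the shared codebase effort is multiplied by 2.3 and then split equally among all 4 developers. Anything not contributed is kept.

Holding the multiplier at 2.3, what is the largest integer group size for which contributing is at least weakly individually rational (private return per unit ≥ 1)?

2

Private return per unit is 2.3/(group size), which is ≥ 1 whenever the group size is ≤ 2.3.
The largest such integer is 2.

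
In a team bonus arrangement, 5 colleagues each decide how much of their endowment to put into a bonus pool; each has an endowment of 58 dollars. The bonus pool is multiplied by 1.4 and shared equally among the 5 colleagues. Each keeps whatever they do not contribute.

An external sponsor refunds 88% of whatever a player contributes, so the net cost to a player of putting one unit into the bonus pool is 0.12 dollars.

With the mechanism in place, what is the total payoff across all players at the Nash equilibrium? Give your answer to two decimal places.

The effective private return per unit is now (1.4/5) / 0.12 = 2.3333 > 1, so every player's dominant strategy flips to full contribution.
So the Nash equilibrium is full contribution by all 5; the group earns 5 × (58 × 0.88 + 1.4 × 58) = 661.20.

661.20 dollars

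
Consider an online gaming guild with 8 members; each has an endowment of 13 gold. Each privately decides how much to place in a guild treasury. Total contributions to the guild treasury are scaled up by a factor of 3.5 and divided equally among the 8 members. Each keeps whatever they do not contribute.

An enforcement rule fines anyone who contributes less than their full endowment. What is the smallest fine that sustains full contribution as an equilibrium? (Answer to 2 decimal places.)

Given the others contribute fully, the best deviation is to contribute 0 (any partial contribution still incurs the fine and gives up units whose private return 0.4375 is below 1).
Deviating from 13 to 0 saves 13 gold but forfeits the deviator's share of the drop in the guild treasury: 3.5/8 × 13 = 5.69.
So the deviation gain is 13 − 5.69 = 7.31, and the fine must be at least 7.31 gold to wipe it out.

7.31 gold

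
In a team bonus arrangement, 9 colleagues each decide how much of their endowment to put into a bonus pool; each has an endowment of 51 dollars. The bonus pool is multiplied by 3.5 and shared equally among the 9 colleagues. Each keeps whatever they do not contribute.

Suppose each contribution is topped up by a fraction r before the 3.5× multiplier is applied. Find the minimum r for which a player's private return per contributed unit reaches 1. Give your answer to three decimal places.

1.571

With matching at rate r, one contributed unit becomes (1 + r) in the bonus pool and returns 3.5 × (1 + r) / 9 to the contributor.
Setting this equal to 1: 1 + r = 9/3.5 = 2.5714.
So the minimum matching rate is r = 2.5714 − 1 = 1.571.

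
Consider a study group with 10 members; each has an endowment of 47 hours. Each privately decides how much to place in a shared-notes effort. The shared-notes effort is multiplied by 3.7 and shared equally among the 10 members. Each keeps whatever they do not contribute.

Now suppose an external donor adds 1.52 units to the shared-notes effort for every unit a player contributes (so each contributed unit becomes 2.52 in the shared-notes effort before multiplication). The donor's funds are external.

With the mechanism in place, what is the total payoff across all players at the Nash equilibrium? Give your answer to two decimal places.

With the mechanism, a contributed unit returns 3.7 × 2.52 / 10 = 0.9324 per unit of net cost — still below 1 — so contributing 0 remains dominant for every player.
Everyone keeps their endowment and the group total is 10 × 47 = 470.

470.00 hours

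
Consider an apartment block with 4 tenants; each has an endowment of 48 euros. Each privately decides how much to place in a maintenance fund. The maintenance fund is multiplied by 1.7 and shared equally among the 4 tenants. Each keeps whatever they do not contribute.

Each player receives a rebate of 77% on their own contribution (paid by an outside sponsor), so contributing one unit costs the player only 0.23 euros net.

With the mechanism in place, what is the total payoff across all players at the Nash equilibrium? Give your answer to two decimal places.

474.24 euros

With the mechanism, a contributed unit returns (1.7/4) / 0.23 = 1.8478 per unit of net cost to the contributor — now above 1 — so contributing fully is weakly dominant for every player.
At the Nash equilibrium everyone contributes 48. Group total payoff = 4 × (48 × 0.77 + 1.7 × 48) = 474.24.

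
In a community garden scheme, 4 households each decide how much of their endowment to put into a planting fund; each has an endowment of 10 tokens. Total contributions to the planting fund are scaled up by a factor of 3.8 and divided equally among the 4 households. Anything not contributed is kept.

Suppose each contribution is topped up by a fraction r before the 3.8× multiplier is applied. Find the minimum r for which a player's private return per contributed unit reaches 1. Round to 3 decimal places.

0.053

With matching at rate r, one contributed unit becomes (1 + r) in the planting fund and returns 3.8 × (1 + r) / 4 to the contributor.
Setting this equal to 1: 1 + r = 4/3.8 = 1.0526.
So the minimum matching rate is r = 1.0526 − 1 = 0.053.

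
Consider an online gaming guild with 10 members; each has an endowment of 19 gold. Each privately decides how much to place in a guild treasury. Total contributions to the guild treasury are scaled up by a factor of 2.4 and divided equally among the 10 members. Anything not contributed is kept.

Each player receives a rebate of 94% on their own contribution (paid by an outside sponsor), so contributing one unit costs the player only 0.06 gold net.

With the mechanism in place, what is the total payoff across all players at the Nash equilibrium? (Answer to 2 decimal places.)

634.60 gold

With the mechanism, a contributed unit returns (2.4/10) / 0.06 = 4.0000 per unit of net cost to the contributor — now above 1 — so contributing fully is weakly dominant for every player.
So the Nash equilibrium is full contribution by all 10; the group earns 10 × (19 × 0.94 + 2.4 × 19) = 634.60.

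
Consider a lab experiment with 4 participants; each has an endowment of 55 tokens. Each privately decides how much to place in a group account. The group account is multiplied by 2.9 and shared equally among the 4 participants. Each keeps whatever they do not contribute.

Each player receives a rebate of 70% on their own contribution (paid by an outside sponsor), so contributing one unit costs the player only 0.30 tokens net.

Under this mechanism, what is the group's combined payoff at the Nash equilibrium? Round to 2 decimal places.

792.00 tokens

The effective private return per unit is now (2.9/4) / 0.30 = 2.4167 > 1, so every player's dominant strategy flips to full contribution.
So the Nash equilibrium is full contribution by all 4; the group earns 4 × (55 × 0.70 + 2.9 × 55) = 792.00.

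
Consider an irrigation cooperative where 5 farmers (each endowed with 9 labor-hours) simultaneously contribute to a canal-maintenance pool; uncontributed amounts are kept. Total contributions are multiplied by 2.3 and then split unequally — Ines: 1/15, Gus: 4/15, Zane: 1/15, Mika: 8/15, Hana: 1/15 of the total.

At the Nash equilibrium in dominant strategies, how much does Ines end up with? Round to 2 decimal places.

For player j, contributing a unit is worthwhile iff 2.3 × (j's share) ≥ 1, i.e. iff j's share is at least 0.4348.
Mika alone (share 8/15) is above the threshold, contributing 9; the remaining 4 contribute 0. Total contributed: 9.
Ines keeps 9 and receives 2.3 × 9 × 1/15 = 1.38 from the canal-maintenance pool, for a payoff of 10.38.

10.38 labor-hours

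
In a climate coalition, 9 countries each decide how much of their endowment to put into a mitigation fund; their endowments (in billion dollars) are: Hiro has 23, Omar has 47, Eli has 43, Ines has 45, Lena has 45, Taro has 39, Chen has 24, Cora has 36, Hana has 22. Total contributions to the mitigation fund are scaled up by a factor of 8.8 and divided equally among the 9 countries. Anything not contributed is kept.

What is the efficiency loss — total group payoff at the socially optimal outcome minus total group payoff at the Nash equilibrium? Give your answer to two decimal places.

The private return per contributed unit is 8.8/9 = 0.9778 < 1 for every player regardless of endowment, so the Nash equilibrium is zero contribution and the group total is Σ E_j = 23 + 47 + 43 + 45 + 45 + 39 + 24 + 36 + 22 = 324.
Each contributed unit returns 8.800 to the group, so the social optimum is full contribution by everyone: group total = 8.800 × 324 = 2851.20.
Efficiency loss = (8.800 − 1) × 324 = 2527.20.

2527.20 billion dollars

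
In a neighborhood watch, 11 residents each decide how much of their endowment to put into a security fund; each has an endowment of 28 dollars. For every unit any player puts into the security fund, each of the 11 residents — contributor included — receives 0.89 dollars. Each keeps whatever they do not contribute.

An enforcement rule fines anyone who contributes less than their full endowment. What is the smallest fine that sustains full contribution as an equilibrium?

Given the others contribute fully, the best deviation is to contribute 0 (any partial contribution still incurs the fine and gives up units whose private return 0.89 is below 1).
Deviating from 28 to 0 saves 28 dollars but forfeits the deviator's share of the drop in the security fund: 0.89 × 28 = 24.92.
So the deviation gain is 28 − 24.92 = 3.08, and the fine must be at least 3.08 dollars to wipe it out.

3.08 dollars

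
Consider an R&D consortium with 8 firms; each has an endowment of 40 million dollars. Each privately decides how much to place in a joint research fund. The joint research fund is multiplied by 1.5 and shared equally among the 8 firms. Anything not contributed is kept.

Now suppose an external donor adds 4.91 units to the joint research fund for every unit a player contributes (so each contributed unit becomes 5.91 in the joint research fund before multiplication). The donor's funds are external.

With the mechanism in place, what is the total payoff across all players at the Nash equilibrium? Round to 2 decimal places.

With the mechanism, a contributed unit returns 1.5 × 5.91 / 8 = 1.1081 per unit of net cost to the contributor — now above 1 — so contributing fully is weakly dominant for every player.
At the Nash equilibrium everyone contributes 40. Group total payoff = 1.5 × 5.91 × 320 = 2836.80.

2836.80 million dollars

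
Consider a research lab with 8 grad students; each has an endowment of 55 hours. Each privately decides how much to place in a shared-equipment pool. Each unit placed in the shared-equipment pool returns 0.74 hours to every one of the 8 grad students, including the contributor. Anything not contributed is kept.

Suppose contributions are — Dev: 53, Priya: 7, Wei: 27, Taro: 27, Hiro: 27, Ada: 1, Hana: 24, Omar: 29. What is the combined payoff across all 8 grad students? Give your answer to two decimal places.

1399.40 hours

Total contributed: 53 + 7 + 27 + 27 + 27 + 1 + 24 + 29 = 195; total kept: 8 × 55 − 195 = 245.
The shared-equipment pool pays out 0.74 × 8 × 195 = 1154.40 in aggregate.
Group total = 245 + 1154.40 = 1399.40.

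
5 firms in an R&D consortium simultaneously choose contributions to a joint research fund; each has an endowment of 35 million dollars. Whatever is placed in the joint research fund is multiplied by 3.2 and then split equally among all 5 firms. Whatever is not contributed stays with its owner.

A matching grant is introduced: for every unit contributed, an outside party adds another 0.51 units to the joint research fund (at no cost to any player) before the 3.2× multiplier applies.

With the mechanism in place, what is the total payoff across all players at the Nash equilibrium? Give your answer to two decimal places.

175.00 million dollars

Even with the mechanism, each unit contributed returns only 3.2 × 1.51 / 5 = 0.9664 per unit of net cost, so contributing nothing is still dominant.
At the Nash equilibrium no one contributes; group total payoff = 5 × 35 = 175.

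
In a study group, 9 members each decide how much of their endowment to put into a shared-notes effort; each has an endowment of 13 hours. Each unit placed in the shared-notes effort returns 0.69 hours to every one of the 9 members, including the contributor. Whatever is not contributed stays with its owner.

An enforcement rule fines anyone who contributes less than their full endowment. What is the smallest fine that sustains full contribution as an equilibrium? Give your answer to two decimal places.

Given the others contribute fully, the best deviation is to contribute 0 (any partial contribution still incurs the fine and gives up units whose private return 0.69 is below 1).
Deviating from 13 to 0 saves 13 hours but forfeits the deviator's share of the drop in the shared-notes effort: 0.69 × 13 = 8.97.
So the deviation gain is 13 − 8.97 = 4.03, and the fine must be at least 4.03 hours to wipe it out.

4.03 hours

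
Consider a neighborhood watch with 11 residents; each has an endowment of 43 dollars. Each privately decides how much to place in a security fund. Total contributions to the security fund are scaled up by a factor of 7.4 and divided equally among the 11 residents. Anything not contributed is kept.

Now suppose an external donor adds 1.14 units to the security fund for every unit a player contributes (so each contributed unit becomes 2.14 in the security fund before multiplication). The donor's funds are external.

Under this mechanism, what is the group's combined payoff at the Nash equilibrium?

Under the mechanism each unit contributed yields 7.4 × 2.14 / 11 = 1.4396 back to its contributor per unit of net cost, which exceeds 1, making full contribution the dominant choice for everyone.
So the Nash equilibrium is full contribution by all 11; the group earns 7.4 × 2.14 × 473 = 7490.43.

7490.43 dollars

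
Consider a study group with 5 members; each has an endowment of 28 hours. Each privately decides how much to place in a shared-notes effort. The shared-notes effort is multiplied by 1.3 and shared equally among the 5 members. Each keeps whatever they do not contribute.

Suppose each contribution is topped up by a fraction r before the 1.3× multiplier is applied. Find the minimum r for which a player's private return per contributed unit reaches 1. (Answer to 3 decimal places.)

2.846

With matching at rate r, one contributed unit becomes (1 + r) in the shared-notes effort and returns 1.3 × (1 + r) / 5 to the contributor.
Setting this equal to 1: 1 + r = 5/1.3 = 3.8462.
So the minimum matching rate is r = 3.8462 − 1 = 2.846.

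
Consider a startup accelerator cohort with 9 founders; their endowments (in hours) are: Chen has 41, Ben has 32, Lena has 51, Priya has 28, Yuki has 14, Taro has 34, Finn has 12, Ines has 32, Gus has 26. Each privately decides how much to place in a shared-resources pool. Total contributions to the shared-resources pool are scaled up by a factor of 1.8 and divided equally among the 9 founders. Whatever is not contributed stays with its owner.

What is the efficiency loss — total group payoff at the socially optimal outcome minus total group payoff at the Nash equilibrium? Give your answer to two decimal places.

216.00 hours

The private return per contributed unit is 1.8/9 = 0.2000 < 1 for every player regardless of endowment, so the Nash equilibrium is zero contribution and the group total is Σ E_j = 41 + 32 + 51 + 28 + 14 + 34 + 12 + 32 + 26 = 270.
Each contributed unit returns 1.800 to the group, so the social optimum is full contribution by everyone: group total = 1.800 × 270 = 486.00.
Efficiency loss = (1.800 − 1) × 270 = 216.00.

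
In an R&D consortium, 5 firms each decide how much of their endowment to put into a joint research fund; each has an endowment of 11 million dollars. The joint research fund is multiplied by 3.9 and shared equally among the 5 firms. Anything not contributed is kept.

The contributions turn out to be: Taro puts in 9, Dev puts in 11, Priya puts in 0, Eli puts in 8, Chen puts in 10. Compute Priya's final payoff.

Total contributed: 9 + 11 + 0 + 8 + 10 = 38.
Each receives 3.9 × 38 / 5 = 29.64 from the joint research fund.
Priya keeps 11 − 0 = 11, so Priya's payoff is 11 + 29.64 = 40.64.

40.64 million dollars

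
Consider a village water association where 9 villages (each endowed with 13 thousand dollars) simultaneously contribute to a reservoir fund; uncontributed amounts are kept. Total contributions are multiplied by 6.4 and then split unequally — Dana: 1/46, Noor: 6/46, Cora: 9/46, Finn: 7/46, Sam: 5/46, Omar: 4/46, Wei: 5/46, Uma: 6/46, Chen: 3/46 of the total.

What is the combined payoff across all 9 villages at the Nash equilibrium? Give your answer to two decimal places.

187.20 thousand dollars

Player j's private return per contributed unit is 6.4 × (j's share). Contributing is weakly dominant for j when that share is at least 1/6.4 = 0.1563, and contributing 0 is dominant otherwise.
Cora alone (share 9/46) is above the threshold, contributing 13; the remaining 8 contribute 0. Total contributed: 13.
The reservoir fund pays out 6.4 × 13 = 83.20 in total (split across the unequal shares, but the aggregate is all that matters for the group sum).
The 8 free-riders keep 13 each, adding 104. Group total = 104 + 83.20 = 187.20.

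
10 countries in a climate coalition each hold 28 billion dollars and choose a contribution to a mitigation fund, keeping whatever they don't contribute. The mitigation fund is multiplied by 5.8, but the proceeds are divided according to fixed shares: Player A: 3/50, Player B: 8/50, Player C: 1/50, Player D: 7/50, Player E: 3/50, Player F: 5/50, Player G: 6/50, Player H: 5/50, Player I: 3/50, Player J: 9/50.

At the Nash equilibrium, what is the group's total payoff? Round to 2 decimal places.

414.40 billion dollars

Player j's private return per contributed unit is 5.8 × (j's share). Contributing is weakly dominant for j when that share is at least 1/5.8 = 0.1724, and contributing 0 is dominant otherwise.
The only share above 0.1724 is Player J's 9/50, contributing 28; the remaining 9 contribute 0. Total contributed: 28.
The mitigation fund pays out 5.8 × 28 = 162.40 in total (split across the unequal shares, but the aggregate is all that matters for the group sum).
The 9 free-riders keep 28 each, adding 252. Group total = 252 + 162.40 = 414.40.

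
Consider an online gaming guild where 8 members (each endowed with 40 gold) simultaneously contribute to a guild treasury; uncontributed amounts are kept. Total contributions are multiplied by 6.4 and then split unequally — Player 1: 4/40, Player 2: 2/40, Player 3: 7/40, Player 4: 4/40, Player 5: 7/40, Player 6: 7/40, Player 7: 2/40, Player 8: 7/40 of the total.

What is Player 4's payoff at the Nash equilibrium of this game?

142.40 gold

For player j, contributing a unit is worthwhile iff 6.4 × (j's share) ≥ 1, i.e. iff j's share is at least 0.1563.
Player 3, Player 5, Player 6 and Player 8 are above the threshold, contributing 40 each; the remaining 4 contribute 0. Total contributed: 160.
Player 4 keeps 40 and receives 6.4 × 160 × 4/40 = 102.40 from the guild treasury, for a payoff of 142.40.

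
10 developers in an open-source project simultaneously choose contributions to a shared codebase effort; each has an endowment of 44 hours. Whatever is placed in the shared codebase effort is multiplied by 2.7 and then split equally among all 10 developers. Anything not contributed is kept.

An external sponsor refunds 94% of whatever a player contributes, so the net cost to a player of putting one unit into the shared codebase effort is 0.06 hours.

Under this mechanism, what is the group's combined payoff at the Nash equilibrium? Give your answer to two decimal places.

1601.60 hours

The effective private return per unit is now (2.7/10) / 0.06 = 4.5000 > 1, so every player's dominant strategy flips to full contribution.
So the Nash equilibrium is full contribution by all 10; the group earns 10 × (44 × 0.94 + 2.7 × 44) = 1601.60.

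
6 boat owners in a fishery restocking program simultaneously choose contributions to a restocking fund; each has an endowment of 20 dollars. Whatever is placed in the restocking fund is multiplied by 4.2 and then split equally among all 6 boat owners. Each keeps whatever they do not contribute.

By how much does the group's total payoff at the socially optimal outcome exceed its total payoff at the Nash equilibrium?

384.00 dollars

Each contributed unit returns 4.2/6 = 0.7000 to its contributor — below 1 — so contributing 0 is dominant for every player. At the Nash equilibrium everyone keeps their 20, and the group total is 6 × 20 = 120.
Each contributed unit returns 4.200 to the group as a whole (0.7000 to each of 6 players), which exceeds 1, so the social optimum is full contribution: group total = 4.200 × 120 = 504.00.
Efficiency loss = 504.00 − 120 = 384.00.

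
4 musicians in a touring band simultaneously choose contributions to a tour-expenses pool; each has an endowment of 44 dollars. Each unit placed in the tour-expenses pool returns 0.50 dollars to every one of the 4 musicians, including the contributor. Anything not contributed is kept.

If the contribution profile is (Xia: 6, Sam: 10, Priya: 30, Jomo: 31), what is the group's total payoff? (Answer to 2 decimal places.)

253.00 dollars

Total contributed: 6 + 10 + 30 + 31 = 77; total kept: 4 × 44 − 77 = 99.
The tour-expenses pool pays out 0.50 × 4 × 77 = 154.00 in aggregate.
Group total = 99 + 154.00 = 253.00.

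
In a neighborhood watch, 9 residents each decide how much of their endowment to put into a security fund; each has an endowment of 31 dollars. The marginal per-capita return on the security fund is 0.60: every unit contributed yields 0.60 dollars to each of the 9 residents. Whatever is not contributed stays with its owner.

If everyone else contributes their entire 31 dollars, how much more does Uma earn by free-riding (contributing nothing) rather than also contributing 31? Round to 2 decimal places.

12.40 dollars

Switching from a contribution of 31 to 0 lets Uma keep an extra 31 dollars, but lowers the security fund by 31, which costs Uma their own share of that drop: 0.60 × 31 = 18.60.
Net gain = 31 − 18.60 = 12.40. The private return per contributed unit (0.60) is below 1, so free-riding is indeed the best response regardless of what the others do.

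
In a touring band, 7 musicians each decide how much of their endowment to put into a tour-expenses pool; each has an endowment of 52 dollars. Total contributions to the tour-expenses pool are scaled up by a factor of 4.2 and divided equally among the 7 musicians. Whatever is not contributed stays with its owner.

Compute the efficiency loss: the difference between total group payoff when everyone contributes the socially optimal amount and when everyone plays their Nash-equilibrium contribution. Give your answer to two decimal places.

Each contributed unit returns 4.2/7 = 0.6000 to its contributor — below 1 — so contributing 0 is dominant for every player. At the Nash equilibrium everyone keeps their 52, and the group total is 7 × 52 = 364.
Each contributed unit returns 4.200 to the group as a whole (0.6000 to each of 7 players), which exceeds 1, so the social optimum is full contribution: group total = 4.200 × 364 = 1528.80.
Efficiency loss = 1528.80 − 364 = 1164.80.

1164.80 dollars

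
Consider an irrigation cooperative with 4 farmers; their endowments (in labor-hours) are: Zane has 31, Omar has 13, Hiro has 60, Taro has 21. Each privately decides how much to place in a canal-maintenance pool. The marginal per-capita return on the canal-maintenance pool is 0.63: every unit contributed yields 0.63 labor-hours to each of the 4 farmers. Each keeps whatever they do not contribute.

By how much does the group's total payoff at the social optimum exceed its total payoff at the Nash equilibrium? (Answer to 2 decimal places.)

190.00 labor-hours

The private return per contributed unit is 0.63 < 1 for everyone, so the Nash equilibrium is zero contribution and the group total is Σ E_j = 31 + 13 + 60 + 21 = 125.
Each contributed unit returns 2.520 to the group, so the social optimum is full contribution by everyone: group total = 2.520 × 125 = 315.00.
Efficiency loss = (2.520 − 1) × 125 = 190.00.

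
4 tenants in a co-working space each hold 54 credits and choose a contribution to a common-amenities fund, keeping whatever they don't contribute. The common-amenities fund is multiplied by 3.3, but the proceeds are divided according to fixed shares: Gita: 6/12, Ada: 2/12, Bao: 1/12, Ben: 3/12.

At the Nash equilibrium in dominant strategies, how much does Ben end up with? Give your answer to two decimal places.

98.55 credits

Each unit j contributes comes back to j as 3.3 × (j's share), so j prefers to contribute only if that share exceeds 1/3.3 = 0.3030; otherwise keeping the unit dominates.
The only share above 0.3030 is Gita's 6/12, contributing 54; the remaining 3 contribute 0. Total contributed: 54.
Ben keeps 54 and receives 3.3 × 54 × 3/12 = 44.55 from the common-amenities fund, for a payoff of 98.55.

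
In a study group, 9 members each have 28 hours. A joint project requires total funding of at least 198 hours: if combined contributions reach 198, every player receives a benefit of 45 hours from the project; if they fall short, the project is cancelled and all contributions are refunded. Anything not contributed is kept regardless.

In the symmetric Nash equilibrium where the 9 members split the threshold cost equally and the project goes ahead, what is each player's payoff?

Equal share of the threshold: 198/9 = 22.
At this profile no one gains by cutting their contribution: any cut drops the total below 198, the project is cancelled, contributions are refunded, and the deviator ends with 28, which is less than 28 − 22 + 45 = 51. Contributing more than 22 just wastes the excess. So contributing exactly 22 is a best response.
Each player's payoff: 28 − 22 + 45 = 51.

51 hours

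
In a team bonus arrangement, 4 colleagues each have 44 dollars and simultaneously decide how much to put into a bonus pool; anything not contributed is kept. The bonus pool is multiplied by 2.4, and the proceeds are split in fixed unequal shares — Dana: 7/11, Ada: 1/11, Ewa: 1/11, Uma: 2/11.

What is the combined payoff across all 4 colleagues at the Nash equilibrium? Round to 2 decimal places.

For player j, contributing a unit is worthwhile iff 2.4 × (j's share) ≥ 1, i.e. iff j's share is at least 0.4167.
The only share above 0.4167 is Dana's 7/11, contributing 44; the remaining 3 contribute 0. Total contributed: 44.
The bonus pool pays out 2.4 × 44 = 105.60 in total (split across the unequal shares, but the aggregate is all that matters for the group sum).
The 3 free-riders keep 44 each, adding 132. Group total = 132 + 105.60 = 237.60.

237.60 dollars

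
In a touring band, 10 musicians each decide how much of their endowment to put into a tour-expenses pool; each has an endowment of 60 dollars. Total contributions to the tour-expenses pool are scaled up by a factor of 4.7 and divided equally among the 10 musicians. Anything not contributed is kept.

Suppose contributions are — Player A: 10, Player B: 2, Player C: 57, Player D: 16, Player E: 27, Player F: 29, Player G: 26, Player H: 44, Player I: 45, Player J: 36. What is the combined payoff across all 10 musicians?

Total contributed: 10 + 2 + 57 + 16 + 27 + 29 + 26 + 44 + 45 + 36 = 292; total kept: 10 × 60 − 292 = 308.
The tour-expenses pool pays out 4.7 × 292 = 1372.40 in aggregate.
Group total = 308 + 1372.40 = 1680.40.

1680.40 dollars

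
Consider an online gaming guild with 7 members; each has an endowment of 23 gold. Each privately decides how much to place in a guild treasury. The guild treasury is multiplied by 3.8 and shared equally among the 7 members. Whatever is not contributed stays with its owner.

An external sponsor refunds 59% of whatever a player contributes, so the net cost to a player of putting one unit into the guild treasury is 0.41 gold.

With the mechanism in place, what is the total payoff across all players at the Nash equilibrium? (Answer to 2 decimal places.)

With the mechanism, a contributed unit returns (3.8/7) / 0.41 = 1.3240 per unit of net cost to the contributor — now above 1 — so contributing fully is weakly dominant for every player.
So the Nash equilibrium is full contribution by all 7; the group earns 7 × (23 × 0.59 + 3.8 × 23) = 706.79.

706.79 gold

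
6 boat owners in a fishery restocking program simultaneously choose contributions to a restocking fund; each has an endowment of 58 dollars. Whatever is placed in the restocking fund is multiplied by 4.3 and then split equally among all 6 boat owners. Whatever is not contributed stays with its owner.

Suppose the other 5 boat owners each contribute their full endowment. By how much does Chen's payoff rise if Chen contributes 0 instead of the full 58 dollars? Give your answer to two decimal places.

Switching from a contribution of 58 to 0 lets Chen keep an extra 58 dollars, but lowers the restocking fund by 58, which costs Chen their own share of that drop: 4.3/6 × 58 = 41.57.
Net gain = 58 − 41.57 = 16.43. The private return per contributed unit (0.7167) is below 1, so free-riding is indeed the best response regardless of what the others do.

16.43 dollars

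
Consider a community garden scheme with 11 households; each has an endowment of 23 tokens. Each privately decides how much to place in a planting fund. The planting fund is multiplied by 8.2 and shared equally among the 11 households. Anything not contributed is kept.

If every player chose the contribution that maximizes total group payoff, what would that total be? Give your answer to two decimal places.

Each contributed unit returns 8.200 to the group as a whole (0.7455 to each of 11 players), which exceeds 1, so the social optimum is full contribution: group total = 8.200 × 253 = 2074.60.

2074.60 tokens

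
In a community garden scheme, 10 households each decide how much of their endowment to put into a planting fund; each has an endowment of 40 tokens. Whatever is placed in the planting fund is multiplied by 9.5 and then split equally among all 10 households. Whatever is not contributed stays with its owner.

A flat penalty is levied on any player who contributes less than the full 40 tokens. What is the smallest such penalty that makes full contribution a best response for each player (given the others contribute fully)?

Given the others contribute fully, the best deviation is to contribute 0 (any partial contribution still incurs the fine and gives up units whose private return 0.9500 is below 1).
Deviating from 40 to 0 saves 40 tokens but forfeits the deviator's share of the drop in the planting fund: 9.5/10 × 40 = 38.00.
So the deviation gain is 40 − 38.00 = 2.00, and the fine must be at least 2.00 tokens to wipe it out.

2.00 tokens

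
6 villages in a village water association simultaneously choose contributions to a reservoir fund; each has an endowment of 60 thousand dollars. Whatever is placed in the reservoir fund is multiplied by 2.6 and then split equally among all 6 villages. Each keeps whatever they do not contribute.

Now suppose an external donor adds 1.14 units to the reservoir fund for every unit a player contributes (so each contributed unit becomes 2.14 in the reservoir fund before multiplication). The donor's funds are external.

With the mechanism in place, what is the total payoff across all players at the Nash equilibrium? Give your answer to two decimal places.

With the mechanism, a contributed unit returns 2.6 × 2.14 / 6 = 0.9273 per unit of net cost — still below 1 — so contributing 0 remains dominant for every player.
Everyone keeps their endowment and the group total is 6 × 60 = 360.

360.00 thousand dollars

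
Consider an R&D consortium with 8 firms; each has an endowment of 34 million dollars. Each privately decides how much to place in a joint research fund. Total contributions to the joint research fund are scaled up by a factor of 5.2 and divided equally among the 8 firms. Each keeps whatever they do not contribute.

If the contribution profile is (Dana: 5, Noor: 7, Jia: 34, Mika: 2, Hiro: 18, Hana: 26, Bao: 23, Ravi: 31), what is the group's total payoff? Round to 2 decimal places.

Total contributed: 5 + 7 + 34 + 2 + 18 + 26 + 23 + 31 = 146; total kept: 8 × 34 − 146 = 126.
The joint research fund pays out 5.2 × 146 = 759.20 in aggregate.
Group total = 126 + 759.20 = 885.20.

885.20 million dollars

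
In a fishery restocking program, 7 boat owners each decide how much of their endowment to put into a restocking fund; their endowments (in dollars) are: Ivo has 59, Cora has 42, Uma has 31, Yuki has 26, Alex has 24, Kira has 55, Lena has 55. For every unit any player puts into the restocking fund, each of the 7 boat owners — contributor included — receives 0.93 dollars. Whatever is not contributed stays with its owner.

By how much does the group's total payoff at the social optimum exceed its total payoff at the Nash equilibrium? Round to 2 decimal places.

The private return per contributed unit is 0.93 < 1 for everyone, so the Nash equilibrium is zero contribution and the group total is Σ E_j = 59 + 42 + 31 + 26 + 24 + 55 + 55 = 292.
Each contributed unit returns 6.510 to the group, so the social optimum is full contribution by everyone: group total = 6.510 × 292 = 1900.92.
Efficiency loss = (6.510 − 1) × 292 = 1608.92.

1608.92 dollars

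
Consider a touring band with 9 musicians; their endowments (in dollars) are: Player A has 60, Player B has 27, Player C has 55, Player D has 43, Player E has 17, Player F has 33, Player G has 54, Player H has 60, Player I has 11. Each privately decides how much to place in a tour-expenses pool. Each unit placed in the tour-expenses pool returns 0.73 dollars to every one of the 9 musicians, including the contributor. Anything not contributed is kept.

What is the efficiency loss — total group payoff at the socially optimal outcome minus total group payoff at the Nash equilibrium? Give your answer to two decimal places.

The private return per contributed unit is 0.73 < 1 for everyone, so the Nash equilibrium is zero contribution and the group total is Σ E_j = 60 + 27 + 55 + 43 + 17 + 33 + 54 + 60 + 11 = 360.
Each contributed unit returns 6.570 to the group, so the social optimum is full contribution by everyone: group total = 6.570 × 360 = 2365.20.
Efficiency loss = (6.570 − 1) × 360 = 2005.20.

2005.20 dollars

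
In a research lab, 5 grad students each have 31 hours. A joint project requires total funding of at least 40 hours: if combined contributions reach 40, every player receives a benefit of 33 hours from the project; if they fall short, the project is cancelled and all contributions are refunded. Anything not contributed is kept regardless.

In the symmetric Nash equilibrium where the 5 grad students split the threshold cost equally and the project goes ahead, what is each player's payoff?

Equal share of the threshold: 40/5 = 8.
At this profile no one gains by cutting their contribution: any cut drops the total below 40, the project is cancelled, contributions are refunded, and the deviator ends with 31, which is less than 31 − 8 + 33 = 56. Contributing more than 8 just wastes the excess. So contributing exactly 8 is a best response.
Each player's payoff: 31 − 8 + 33 = 56.

56 hours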